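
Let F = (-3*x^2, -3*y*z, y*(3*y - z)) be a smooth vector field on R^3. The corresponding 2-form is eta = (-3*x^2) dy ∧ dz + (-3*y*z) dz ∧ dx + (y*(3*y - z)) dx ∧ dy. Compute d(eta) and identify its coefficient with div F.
d(eta) = (-6*x - y - 3*z) dx ∧ dy ∧ dz; div F = -6*x - y - 3*z

For a 2-form in R^3 of the form above, applying d gives a 3-form with coefficient ∂P/∂x + ∂Q/∂y + ∂R/∂z:
  ∂P/∂x = -6*x
  ∂Q/∂y = -3*z
  ∂R/∂z = -y
Sum = -6*x - y - 3*z, which is exactly div F.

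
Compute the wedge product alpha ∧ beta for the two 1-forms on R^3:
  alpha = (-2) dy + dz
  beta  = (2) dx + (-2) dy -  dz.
alpha ∧ beta = (4) dx ∧ dy + (4) dy ∧ dz + (-2) dx ∧ dz

Distribute the wedge, using dx_i ∧ dx_j = -dx_j ∧ dx_i and dx_i ∧ dx_i = 0. For each pair (i, j) with i < j, the coefficient of dx_i ∧ dx_j in alpha ∧ beta is (alpha_i * beta_j - alpha_j * beta_i). Collecting: alpha ∧ beta = (4) dx ∧ dy + (4) dy ∧ dz + (-2) dx ∧ dz.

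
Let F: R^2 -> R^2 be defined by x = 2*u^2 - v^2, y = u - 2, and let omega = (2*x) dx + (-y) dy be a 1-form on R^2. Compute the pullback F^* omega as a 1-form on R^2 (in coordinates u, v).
F^* omega = (16*u^3 - 8*u*v^2 - u + 2) du + (4*v*(-2*u^2 + v^2)) dv

Using F^*(f dg) = (f ∘ F) d(g ∘ F), substitute each coordinate x_i by F_i(u, v) in f_i, and replace dx_i by d F_i = (∂F_i/∂u) du + (∂F_i/∂v) dv.
  For the x component: f_1(F) = 4*u^2 - 2*v^2; d F_1 = (4*u) du + (-2*v) dv
  For the y component: f_2(F) = 2 - u; d F_2 = (1) du + (0) dv
Combining and collecting du, dv coefficients:
  coeff of du: 16*u^3 - 8*u*v^2 - u + 2
  coeff of dv: 4*v*(-2*u^2 + v^2)
F^* omega = (16*u^3 - 8*u*v^2 - u + 2) du + (4*v*(-2*u^2 + v^2)) dv.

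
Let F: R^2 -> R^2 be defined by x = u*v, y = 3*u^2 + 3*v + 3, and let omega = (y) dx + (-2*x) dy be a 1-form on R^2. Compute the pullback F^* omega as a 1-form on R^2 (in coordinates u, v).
F^* omega = (3*v*(-3*u^2 + v + 1)) du + (3*u*(u^2 - v + 1)) dv

Using F^*(f dg) = (f ∘ F) d(g ∘ F), substitute each coordinate x_i by F_i(u, v) in f_i, and replace dx_i by d F_i = (∂F_i/∂u) du + (∂F_i/∂v) dv.
  For the x component: f_1(F) = 3*u^2 + 3*v + 3; d F_1 = (v) du + (u) dv
  For the y component: f_2(F) = -2*u*v; d F_2 = (6*u) du + (3) dv
Combining and collecting du, dv coefficients:
  coeff of du: 3*v*(-3*u^2 + v + 1)
  coeff of dv: 3*u*(u^2 - v + 1)
F^* omega = (3*v*(-3*u^2 + v + 1)) du + (3*u*(u^2 - v + 1)) dv.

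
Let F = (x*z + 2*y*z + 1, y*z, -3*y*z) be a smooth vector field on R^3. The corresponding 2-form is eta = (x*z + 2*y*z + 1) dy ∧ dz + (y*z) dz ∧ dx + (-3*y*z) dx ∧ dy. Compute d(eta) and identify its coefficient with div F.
d(eta) = (-3*y + 2*z) dx ∧ dy ∧ dz; div F = -3*y + 2*z

For a 2-form in R^3 of the form above, applying d gives a 3-form with coefficient ∂P/∂x + ∂Q/∂y + ∂R/∂z:
  ∂P/∂x = z
  ∂Q/∂y = z
  ∂R/∂z = -3*y
Sum = -3*y + 2*z, which is exactly div F.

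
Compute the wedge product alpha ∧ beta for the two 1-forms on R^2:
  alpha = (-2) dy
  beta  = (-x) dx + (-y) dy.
alpha ∧ beta = (-2*x) dx ∧ dy

Distribute the wedge, using dx_i ∧ dx_j = -dx_j ∧ dx_i and dx_i ∧ dx_i = 0. For each pair (i, j) with i < j, the coefficient of dx_i ∧ dx_j in alpha ∧ beta is (alpha_i * beta_j - alpha_j * beta_i). Collecting: alpha ∧ beta = (-2*x) dx ∧ dy.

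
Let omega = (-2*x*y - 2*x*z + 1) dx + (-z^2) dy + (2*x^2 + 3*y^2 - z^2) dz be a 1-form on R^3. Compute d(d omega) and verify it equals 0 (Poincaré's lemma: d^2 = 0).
d(d omega) = 0

Step 1: d omega = sum_{i<j} (∂f_j/∂x_i - ∂f_i/∂x_j) dx_i ∧ dx_j:
  coeff of dx ∧ dy: 2*x
  coeff of dx ∧ dz: 6*x
  coeff of dy ∧ dz: 6*y + 2*z
Step 2: Apply d again to each 2-form coefficient. The only possible 3-form in R^3 is dx ∧ dy ∧ dz, with coefficient
  ∂(coeff of dy∧dz)/∂x - ∂(coeff of dx∧dz)/∂y + ∂(coeff of dx∧dy)/∂z
  = ∂/∂x (6*y + 2*z) - ∂/∂y (6*x) + ∂/∂z (2*x).
Each of these terms simplifies to sums of mixed partials that cancel in pairs. The result is 0 (by equality of mixed partials for smooth functions — Schwarz / Clairaut).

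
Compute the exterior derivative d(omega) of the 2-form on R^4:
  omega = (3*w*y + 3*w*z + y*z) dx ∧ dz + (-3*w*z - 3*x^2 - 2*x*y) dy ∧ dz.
d(omega) = (-3*w - 6*x - 2*y - z) dx ∧ dy ∧ dz + (3*y + 3*z) dx ∧ dz ∧ dw + (-3*z) dy ∧ dz ∧ dw

For a 2-form omega = sum_{i<j} g_{ij} dx_i ∧ dx_j, the exterior derivative is
  d(omega) = sum_{i<j} d(g_{ij}) ∧ dx_i ∧ dx_j = sum_{i<j, k} (∂g_{ij}/∂x_k) dx_k ∧ dx_i ∧ dx_j.
Expand each term, using dx_k ∧ dx_i ∧ dx_j = sgn(permutation) dx_{(a)} ∧ dx_{(b)} ∧ dx_{(c)} with (a < b < c) sorted:
  d(3*w*y + 3*w*z + y*z) includes (∂/∂y)(3*w*y + 3*w*z + y*z) dy = (3*w + z) dy, which multiplied by dx ∧ dz gives (-3*w - z) dx ∧ dy ∧ dz
  d(3*w*y + 3*w*z + y*z) includes (∂/∂w)(3*w*y + 3*w*z + y*z) dw = (3*y + 3*z) dw, which multiplied by dx ∧ dz gives (3*y + 3*z) dx ∧ dz ∧ dw
  d(-3*w*z - 3*x^2 - 2*x*y) includes (∂/∂x)(-3*w*z - 3*x^2 - 2*x*y) dx = (-6*x - 2*y) dx, which multiplied by dy ∧ dz gives (-6*x - 2*y) dx ∧ dy ∧ dz
  d(-3*w*z - 3*x^2 - 2*x*y) includes (∂/∂w)(-3*w*z - 3*x^2 - 2*x*y) dw = (-3*z) dw, which multiplied by dy ∧ dz gives (-3*z) dy ∧ dz ∧ dw
Collecting like 3-forms: d(omega) = (-3*w - 6*x - 2*y - z) dx ∧ dy ∧ dz + (3*y + 3*z) dx ∧ dz ∧ dw + (-3*z) dy ∧ dz ∧ dw.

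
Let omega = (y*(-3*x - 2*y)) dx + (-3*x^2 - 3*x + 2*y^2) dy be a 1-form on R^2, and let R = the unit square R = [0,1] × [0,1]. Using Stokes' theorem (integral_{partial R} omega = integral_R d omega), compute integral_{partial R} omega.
integral_(partial R) omega = -5/2

Stokes: integral_partial_R omega = integral_R d omega with d omega = (∂Q/∂x - ∂P/∂y) dx ∧ dy.
  ∂Q/∂x = -6*x - 3
  ∂P/∂y = -3*x - 4*y
  integrand = ∂Q/∂x - ∂P/∂y = -3*x + 4*y - 3.
Integrating over R: integral_0^1 integral_0^1 (-3*x + 4*y - 3) dx dy = -5/2.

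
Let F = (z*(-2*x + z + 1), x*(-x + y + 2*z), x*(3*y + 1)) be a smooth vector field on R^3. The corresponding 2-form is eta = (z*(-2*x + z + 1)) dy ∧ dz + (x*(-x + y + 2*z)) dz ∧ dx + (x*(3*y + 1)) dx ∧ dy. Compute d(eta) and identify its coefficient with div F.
d(eta) = (x - 2*z) dx ∧ dy ∧ dz; div F = x - 2*z

For a 2-form in R^3 of the form above, applying d gives a 3-form with coefficient ∂P/∂x + ∂Q/∂y + ∂R/∂z:
  ∂P/∂x = -2*z
  ∂Q/∂y = x
  ∂R/∂z = 0
Sum = x - 2*z, which is exactly div F.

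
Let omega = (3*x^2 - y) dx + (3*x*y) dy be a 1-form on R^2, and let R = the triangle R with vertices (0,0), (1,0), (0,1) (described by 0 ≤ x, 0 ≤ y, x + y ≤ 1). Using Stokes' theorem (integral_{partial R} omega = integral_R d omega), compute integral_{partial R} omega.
integral_(partial R) omega = 1

Stokes: integral_partial_R omega = integral_R d omega with d omega = (∂Q/∂x - ∂P/∂y) dx ∧ dy.
  ∂Q/∂x = 3*y
  ∂P/∂y = -1
  integrand = ∂Q/∂x - ∂P/∂y = 3*y + 1.
Integrating over R: integral_0^1 integral_0^{1-x} (3*y + 1) dy dx = 1.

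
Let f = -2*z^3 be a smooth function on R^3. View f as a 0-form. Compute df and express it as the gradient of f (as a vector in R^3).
df = (0) dx + (0) dy + (-6*z^2) dz; grad f = (0, 0, -6*z^2)

For a 0-form f, d f = (∂f/∂x) dx + (∂f/∂y) dy + (∂f/∂z) dz. The components of the vector representation are exactly the entries of grad f in Cartesian coordinates:
  ∂f/∂x = 0
  ∂f/∂y = 0
  ∂f/∂z = -6*z^2.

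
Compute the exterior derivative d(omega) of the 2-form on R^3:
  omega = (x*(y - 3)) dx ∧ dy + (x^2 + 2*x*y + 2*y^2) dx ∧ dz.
d(omega) = (-2*x - 4*y) dx ∧ dy ∧ dz

For a 2-form omega = sum_{i<j} g_{ij} dx_i ∧ dx_j, the exterior derivative is
  d(omega) = sum_{i<j} d(g_{ij}) ∧ dx_i ∧ dx_j = sum_{i<j, k} (∂g_{ij}/∂x_k) dx_k ∧ dx_i ∧ dx_j.
Expand each term, using dx_k ∧ dx_i ∧ dx_j = sgn(permutation) dx_{(a)} ∧ dx_{(b)} ∧ dx_{(c)} with (a < b < c) sorted:
  d(x^2 + 2*x*y + 2*y^2) includes (∂/∂y)(x^2 + 2*x*y + 2*y^2) dy = (2*x + 4*y) dy, which multiplied by dx ∧ dz gives (-2*x - 4*y) dx ∧ dy ∧ dz
Collecting like 3-forms: d(omega) = (-2*x - 4*y) dx ∧ dy ∧ dz.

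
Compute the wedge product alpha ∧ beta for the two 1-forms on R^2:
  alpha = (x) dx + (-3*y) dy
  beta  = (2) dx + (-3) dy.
alpha ∧ beta = (-3*x + 6*y) dx ∧ dy

Distribute the wedge, using dx_i ∧ dx_j = -dx_j ∧ dx_i and dx_i ∧ dx_i = 0. For each pair (i, j) with i < j, the coefficient of dx_i ∧ dx_j in alpha ∧ beta is (alpha_i * beta_j - alpha_j * beta_i). Collecting: alpha ∧ beta = (-3*x + 6*y) dx ∧ dy.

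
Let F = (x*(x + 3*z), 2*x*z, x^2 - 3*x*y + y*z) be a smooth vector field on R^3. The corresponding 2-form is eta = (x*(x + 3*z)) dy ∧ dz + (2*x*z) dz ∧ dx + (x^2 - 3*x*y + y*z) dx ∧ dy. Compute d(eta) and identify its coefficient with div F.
d(eta) = (2*x + y + 3*z) dx ∧ dy ∧ dz; div F = 2*x + y + 3*z

For a 2-form in R^3 of the form above, applying d gives a 3-form with coefficient ∂P/∂x + ∂Q/∂y + ∂R/∂z:
  ∂P/∂x = 2*x + 3*z
  ∂Q/∂y = 0
  ∂R/∂z = y
Sum = 2*x + y + 3*z, which is exactly div F.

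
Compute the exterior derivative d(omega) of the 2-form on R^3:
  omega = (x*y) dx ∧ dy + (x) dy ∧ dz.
d(omega) = (1) dx ∧ dy ∧ dz

For a 2-form omega = sum_{i<j} g_{ij} dx_i ∧ dx_j, the exterior derivative is
  d(omega) = sum_{i<j} d(g_{ij}) ∧ dx_i ∧ dx_j = sum_{i<j, k} (∂g_{ij}/∂x_k) dx_k ∧ dx_i ∧ dx_j.
Expand each term, using dx_k ∧ dx_i ∧ dx_j = sgn(permutation) dx_{(a)} ∧ dx_{(b)} ∧ dx_{(c)} with (a < b < c) sorted:
  d(x) includes (∂/∂x)(x) dx = (1) dx, which multiplied by dy ∧ dz gives (1) dx ∧ dy ∧ dz
Collecting like 3-forms: d(omega) = (1) dx ∧ dy ∧ dz.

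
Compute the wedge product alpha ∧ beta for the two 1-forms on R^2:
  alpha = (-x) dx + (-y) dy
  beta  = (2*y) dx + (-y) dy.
alpha ∧ beta = (y*(x + 2*y)) dx ∧ dy

Distribute the wedge, using dx_i ∧ dx_j = -dx_j ∧ dx_i and dx_i ∧ dx_i = 0. For each pair (i, j) with i < j, the coefficient of dx_i ∧ dx_j in alpha ∧ beta is (alpha_i * beta_j - alpha_j * beta_i). Collecting: alpha ∧ beta = (y*(x + 2*y)) dx ∧ dy.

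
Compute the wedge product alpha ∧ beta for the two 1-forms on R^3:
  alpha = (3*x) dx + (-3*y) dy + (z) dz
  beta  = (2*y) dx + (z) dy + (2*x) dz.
alpha ∧ beta = (3*x*z + 6*y^2) dx ∧ dy + (6*x^2 - 2*y*z) dx ∧ dz + (-6*x*y - z^2) dy ∧ dz

Distribute the wedge, using dx_i ∧ dx_j = -dx_j ∧ dx_i and dx_i ∧ dx_i = 0. For each pair (i, j) with i < j, the coefficient of dx_i ∧ dx_j in alpha ∧ beta is (alpha_i * beta_j - alpha_j * beta_i). Collecting: alpha ∧ beta = (3*x*z + 6*y^2) dx ∧ dy + (6*x^2 - 2*y*z) dx ∧ dz + (-6*x*y - z^2) dy ∧ dz.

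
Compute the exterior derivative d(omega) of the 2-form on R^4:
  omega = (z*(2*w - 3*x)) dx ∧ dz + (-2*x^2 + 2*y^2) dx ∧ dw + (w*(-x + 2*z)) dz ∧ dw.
d(omega) = (-w + 2*z) dx ∧ dz ∧ dw + (-4*y) dx ∧ dy ∧ dw

For a 2-form omega = sum_{i<j} g_{ij} dx_i ∧ dx_j, the exterior derivative is
  d(omega) = sum_{i<j} d(g_{ij}) ∧ dx_i ∧ dx_j = sum_{i<j, k} (∂g_{ij}/∂x_k) dx_k ∧ dx_i ∧ dx_j.
Expand each term, using dx_k ∧ dx_i ∧ dx_j = sgn(permutation) dx_{(a)} ∧ dx_{(b)} ∧ dx_{(c)} with (a < b < c) sorted:
  d(z*(2*w - 3*x)) includes (∂/∂w)(z*(2*w - 3*x)) dw = (2*z) dw, which multiplied by dx ∧ dz gives (2*z) dx ∧ dz ∧ dw
  d(-2*x^2 + 2*y^2) includes (∂/∂y)(-2*x^2 + 2*y^2) dy = (4*y) dy, which multiplied by dx ∧ dw gives (-4*y) dx ∧ dy ∧ dw
  d(w*(-x + 2*z)) includes (∂/∂x)(w*(-x + 2*z)) dx = (-w) dx, which multiplied by dz ∧ dw gives (-w) dx ∧ dz ∧ dw
Collecting like 3-forms: d(omega) = (-w + 2*z) dx ∧ dz ∧ dw + (-4*y) dx ∧ dy ∧ dw.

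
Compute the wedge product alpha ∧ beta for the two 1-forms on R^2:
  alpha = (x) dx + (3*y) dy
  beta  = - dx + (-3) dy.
alpha ∧ beta = (-3*x + 3*y) dx ∧ dy

Distribute the wedge, using dx_i ∧ dx_j = -dx_j ∧ dx_i and dx_i ∧ dx_i = 0. For each pair (i, j) with i < j, the coefficient of dx_i ∧ dx_j in alpha ∧ beta is (alpha_i * beta_j - alpha_j * beta_i). Collecting: alpha ∧ beta = (-3*x + 3*y) dx ∧ dy.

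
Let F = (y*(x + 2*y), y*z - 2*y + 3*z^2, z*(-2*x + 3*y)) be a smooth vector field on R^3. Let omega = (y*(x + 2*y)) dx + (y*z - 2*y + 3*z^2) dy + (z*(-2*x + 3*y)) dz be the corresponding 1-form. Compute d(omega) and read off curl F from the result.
d(omega) = (-y - 3*z) dy ∧ dz + (2*z) dz ∧ dx + (-x - 4*y) dx ∧ dy; curl F = (-y - 3*z, 2*z, -x - 4*y)

d omega = sum_{i<j} (∂f_j/∂x_i - ∂f_i/∂x_j) dx_i ∧ dx_j. Under the identification (dy ∧ dz, dz ∧ dx, dx ∧ dy) ↔ (e_x, e_y, e_z), the coefficients are exactly the components of curl F. Compute:
  ∂R/∂y - ∂Q/∂z = (3*z) - (y + 6*z) = -y - 3*z
  ∂P/∂z - ∂R/∂x = (0) - (-2*z) = 2*z
  ∂Q/∂x - ∂P/∂y = (0) - (x + 4*y) = -x - 4*y.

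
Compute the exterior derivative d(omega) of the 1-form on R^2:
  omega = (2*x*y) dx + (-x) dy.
d(omega) = (-2*x - 1) dx ∧ dy

For a 1-form omega = sum_i f_i dx_i, the exterior derivative is
  d(omega) = sum_{i < j} (∂f_j/∂x_i - ∂f_i/∂x_j) dx_i ∧ dx_j.
  coefficient of dx ∧ dy: ∂f_2/∂x - ∂f_1/∂y = ∂(-x)/∂x - ∂(2*x*y)/∂y = -2*x - 1
Assembling: d(omega) = (-2*x - 1) dx ∧ dy.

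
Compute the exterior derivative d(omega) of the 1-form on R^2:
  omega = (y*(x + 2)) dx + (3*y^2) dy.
d(omega) = (-x - 2) dx ∧ dy

For a 1-form omega = sum_i f_i dx_i, the exterior derivative is
  d(omega) = sum_{i < j} (∂f_j/∂x_i - ∂f_i/∂x_j) dx_i ∧ dx_j.
  coefficient of dx ∧ dy: ∂f_2/∂x - ∂f_1/∂y = ∂(3*y^2)/∂x - ∂(y*(x + 2))/∂y = -x - 2
Assembling: d(omega) = (-x - 2) dx ∧ dy.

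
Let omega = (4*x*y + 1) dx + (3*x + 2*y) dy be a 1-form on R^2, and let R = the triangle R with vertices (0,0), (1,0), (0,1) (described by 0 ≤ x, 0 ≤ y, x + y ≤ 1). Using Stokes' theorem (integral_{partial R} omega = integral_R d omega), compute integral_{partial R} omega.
integral_(partial R) omega = 5/6

Stokes: integral_partial_R omega = integral_R d omega with d omega = (∂Q/∂x - ∂P/∂y) dx ∧ dy.
  ∂Q/∂x = 3
  ∂P/∂y = 4*x
  integrand = ∂Q/∂x - ∂P/∂y = 3 - 4*x.
Integrating over R: integral_0^1 integral_0^{1-x} (3 - 4*x) dy dx = 5/6.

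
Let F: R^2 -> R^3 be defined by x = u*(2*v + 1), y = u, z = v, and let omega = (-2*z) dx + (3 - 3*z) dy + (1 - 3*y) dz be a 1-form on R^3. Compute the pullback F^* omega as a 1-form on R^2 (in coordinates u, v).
F^* omega = (-4*v^2 - 5*v + 3) du + (-4*u*v - 3*u + 1) dv

Using F^*(f dg) = (f ∘ F) d(g ∘ F), substitute each coordinate x_i by F_i(u, v) in f_i, and replace dx_i by d F_i = (∂F_i/∂u) du + (∂F_i/∂v) dv.
  For the x component: f_1(F) = -2*v; d F_1 = (2*v + 1) du + (2*u) dv
  For the y component: f_2(F) = 3 - 3*v; d F_2 = (1) du + (0) dv
  For the z component: f_3(F) = 1 - 3*u; d F_3 = (0) du + (1) dv
Combining and collecting du, dv coefficients:
  coeff of du: -4*v^2 - 5*v + 3
  coeff of dv: -4*u*v - 3*u + 1
F^* omega = (-4*v^2 - 5*v + 3) du + (-4*u*v - 3*u + 1) dv.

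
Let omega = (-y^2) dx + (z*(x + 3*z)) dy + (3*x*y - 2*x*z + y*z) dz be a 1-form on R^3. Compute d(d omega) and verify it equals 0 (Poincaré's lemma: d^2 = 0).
d(d omega) = 0

Step 1: d omega = sum_{i<j} (∂f_j/∂x_i - ∂f_i/∂x_j) dx_i ∧ dx_j:
  coeff of dx ∧ dy: 2*y + z
  coeff of dx ∧ dz: 3*y - 2*z
  coeff of dy ∧ dz: 2*x - 5*z
Step 2: Apply d again to each 2-form coefficient. The only possible 3-form in R^3 is dx ∧ dy ∧ dz, with coefficient
  ∂(coeff of dy∧dz)/∂x - ∂(coeff of dx∧dz)/∂y + ∂(coeff of dx∧dy)/∂z
  = ∂/∂x (2*x - 5*z) - ∂/∂y (3*y - 2*z) + ∂/∂z (2*y + z).
Each of these terms simplifies to sums of mixed partials that cancel in pairs. The result is 0 (by equality of mixed partials for smooth functions — Schwarz / Clairaut).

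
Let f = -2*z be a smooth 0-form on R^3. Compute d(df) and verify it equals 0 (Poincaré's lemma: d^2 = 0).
d(df) = 0

Step 1: df = sum_i (∂f/∂x_i) dx_i = (0) dx + (0) dy + (-2) dz.
Step 2: Apply d again. Using the 1-form formula, the coefficient of dx ∧ dy in d(df) is ∂^2 f/∂x ∂y - ∂^2 f/∂y ∂x = (0) - (0) = 0 (equality of mixed partials for smooth f).
Similarly for dx ∧ dz and dy ∧ dz — all coefficients vanish. So d(df) = 0.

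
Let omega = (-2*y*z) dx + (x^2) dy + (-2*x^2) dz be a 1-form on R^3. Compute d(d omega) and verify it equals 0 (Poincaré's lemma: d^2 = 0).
d(d omega) = 0

Step 1: d omega = sum_{i<j} (∂f_j/∂x_i - ∂f_i/∂x_j) dx_i ∧ dx_j:
  coeff of dx ∧ dy: 2*x + 2*z
  coeff of dx ∧ dz: -4*x + 2*y
  coeff of dy ∧ dz: 0
Step 2: Apply d again to each 2-form coefficient. The only possible 3-form in R^3 is dx ∧ dy ∧ dz, with coefficient
  ∂(coeff of dy∧dz)/∂x - ∂(coeff of dx∧dz)/∂y + ∂(coeff of dx∧dy)/∂z
  = ∂/∂x (0) - ∂/∂y (-4*x + 2*y) + ∂/∂z (2*x + 2*z).
Each of these terms simplifies to sums of mixed partials that cancel in pairs. The result is 0 (by equality of mixed partials for smooth functions — Schwarz / Clairaut).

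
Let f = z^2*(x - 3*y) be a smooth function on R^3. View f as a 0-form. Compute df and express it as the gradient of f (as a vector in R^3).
df = (z^2) dx + (-3*z^2) dy + (2*z*(x - 3*y)) dz; grad f = (z^2, -3*z^2, 2*z*(x - 3*y))

For a 0-form f, d f = (∂f/∂x) dx + (∂f/∂y) dy + (∂f/∂z) dz. The components of the vector representation are exactly the entries of grad f in Cartesian coordinates:
  ∂f/∂x = z^2
  ∂f/∂y = -3*z^2
  ∂f/∂z = 2*z*(x - 3*y).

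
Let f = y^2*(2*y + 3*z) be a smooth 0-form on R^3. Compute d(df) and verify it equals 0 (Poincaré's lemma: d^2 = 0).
d(df) = 0

Step 1: df = sum_i (∂f/∂x_i) dx_i = (0) dx + (6*y*(y + z)) dy + (3*y^2) dz.
Step 2: Apply d again. Using the 1-form formula, the coefficient of dx ∧ dy in d(df) is ∂^2 f/∂x ∂y - ∂^2 f/∂y ∂x = (0) - (0) = 0 (equality of mixed partials for smooth f).
Similarly for dx ∧ dz and dy ∧ dz — all coefficients vanish. So d(df) = 0.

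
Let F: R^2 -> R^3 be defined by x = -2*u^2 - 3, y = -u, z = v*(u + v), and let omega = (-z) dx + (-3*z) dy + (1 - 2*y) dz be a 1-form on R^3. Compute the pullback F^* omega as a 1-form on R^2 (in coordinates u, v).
F^* omega = (v*(4*u^2 + 4*u*v + 5*u + 3*v + 1)) du + (2*u^2 + 4*u*v + u + 2*v) dv

Using F^*(f dg) = (f ∘ F) d(g ∘ F), substitute each coordinate x_i by F_i(u, v) in f_i, and replace dx_i by d F_i = (∂F_i/∂u) du + (∂F_i/∂v) dv.
  For the x component: f_1(F) = v*(-u - v); d F_1 = (-4*u) du + (0) dv
  For the y component: f_2(F) = 3*v*(-u - v); d F_2 = (-1) du + (0) dv
  For the z component: f_3(F) = 2*u + 1; d F_3 = (v) du + (u + 2*v) dv
Combining and collecting du, dv coefficients:
  coeff of du: v*(4*u^2 + 4*u*v + 5*u + 3*v + 1)
  coeff of dv: 2*u^2 + 4*u*v + u + 2*v
F^* omega = (v*(4*u^2 + 4*u*v + 5*u + 3*v + 1)) du + (2*u^2 + 4*u*v + u + 2*v) dv.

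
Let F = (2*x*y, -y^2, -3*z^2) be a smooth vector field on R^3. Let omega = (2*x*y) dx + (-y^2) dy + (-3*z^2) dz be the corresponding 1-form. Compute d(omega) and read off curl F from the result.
d(omega) = (0) dy ∧ dz + (0) dz ∧ dx + (-2*x) dx ∧ dy; curl F = (0, 0, -2*x)

d omega = sum_{i<j} (∂f_j/∂x_i - ∂f_i/∂x_j) dx_i ∧ dx_j. Under the identification (dy ∧ dz, dz ∧ dx, dx ∧ dy) ↔ (e_x, e_y, e_z), the coefficients are exactly the components of curl F. Compute:
  ∂R/∂y - ∂Q/∂z = (0) - (0) = 0
  ∂P/∂z - ∂R/∂x = (0) - (0) = 0
  ∂Q/∂x - ∂P/∂y = (0) - (2*x) = -2*x.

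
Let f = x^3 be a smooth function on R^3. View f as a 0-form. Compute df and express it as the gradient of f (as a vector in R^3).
df = (3*x^2) dx + (0) dy + (0) dz; grad f = (3*x^2, 0, 0)

For a 0-form f, d f = (∂f/∂x) dx + (∂f/∂y) dy + (∂f/∂z) dz. The components of the vector representation are exactly the entries of grad f in Cartesian coordinates:
  ∂f/∂x = 3*x^2
  ∂f/∂y = 0
  ∂f/∂z = 0.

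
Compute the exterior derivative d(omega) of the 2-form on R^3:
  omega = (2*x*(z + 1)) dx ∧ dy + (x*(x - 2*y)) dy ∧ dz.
d(omega) = (4*x - 2*y) dx ∧ dy ∧ dz

For a 2-form omega = sum_{i<j} g_{ij} dx_i ∧ dx_j, the exterior derivative is
  d(omega) = sum_{i<j} d(g_{ij}) ∧ dx_i ∧ dx_j = sum_{i<j, k} (∂g_{ij}/∂x_k) dx_k ∧ dx_i ∧ dx_j.
Expand each term, using dx_k ∧ dx_i ∧ dx_j = sgn(permutation) dx_{(a)} ∧ dx_{(b)} ∧ dx_{(c)} with (a < b < c) sorted:
  d(2*x*(z + 1)) includes (∂/∂z)(2*x*(z + 1)) dz = (2*x) dz, which multiplied by dx ∧ dy gives (2*x) dx ∧ dy ∧ dz
  d(x*(x - 2*y)) includes (∂/∂x)(x*(x - 2*y)) dx = (2*x - 2*y) dx, which multiplied by dy ∧ dz gives (2*x - 2*y) dx ∧ dy ∧ dz
Collecting like 3-forms: d(omega) = (4*x - 2*y) dx ∧ dy ∧ dz.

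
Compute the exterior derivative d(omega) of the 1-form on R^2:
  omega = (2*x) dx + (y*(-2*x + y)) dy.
d(omega) = (-2*y) dx ∧ dy

For a 1-form omega = sum_i f_i dx_i, the exterior derivative is
  d(omega) = sum_{i < j} (∂f_j/∂x_i - ∂f_i/∂x_j) dx_i ∧ dx_j.
  coefficient of dx ∧ dy: ∂f_2/∂x - ∂f_1/∂y = ∂(y*(-2*x + y))/∂x - ∂(2*x)/∂y = -2*y
Assembling: d(omega) = (-2*y) dx ∧ dy.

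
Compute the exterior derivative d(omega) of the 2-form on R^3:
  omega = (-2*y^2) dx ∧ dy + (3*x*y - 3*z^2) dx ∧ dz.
d(omega) = (-3*x) dx ∧ dy ∧ dz

For a 2-form omega = sum_{i<j} g_{ij} dx_i ∧ dx_j, the exterior derivative is
  d(omega) = sum_{i<j} d(g_{ij}) ∧ dx_i ∧ dx_j = sum_{i<j, k} (∂g_{ij}/∂x_k) dx_k ∧ dx_i ∧ dx_j.
Expand each term, using dx_k ∧ dx_i ∧ dx_j = sgn(permutation) dx_{(a)} ∧ dx_{(b)} ∧ dx_{(c)} with (a < b < c) sorted:
  d(3*x*y - 3*z^2) includes (∂/∂y)(3*x*y - 3*z^2) dy = (3*x) dy, which multiplied by dx ∧ dz gives (-3*x) dx ∧ dy ∧ dz
Collecting like 3-forms: d(omega) = (-3*x) dx ∧ dy ∧ dz.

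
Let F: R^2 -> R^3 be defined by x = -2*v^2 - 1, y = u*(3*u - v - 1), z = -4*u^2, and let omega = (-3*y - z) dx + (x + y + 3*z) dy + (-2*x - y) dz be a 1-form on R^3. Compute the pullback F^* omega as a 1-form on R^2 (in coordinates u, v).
F^* omega = (-30*u^3 - 5*u^2*v - 5*u^2 - 43*u*v^2 + 2*u*v - 21*u + 2*v^3 + 2*v^2 + v + 1) du + (u*(9*u^2 + 21*u*v + u - 10*v^2 - 12*v + 1)) dv

Using F^*(f dg) = (f ∘ F) d(g ∘ F), substitute each coordinate x_i by F_i(u, v) in f_i, and replace dx_i by d F_i = (∂F_i/∂u) du + (∂F_i/∂v) dv.
  For the x component: f_1(F) = u*(-5*u + 3*v + 3); d F_1 = (0) du + (-4*v) dv
  For the y component: f_2(F) = -9*u^2 - u*v - u - 2*v^2 - 1; d F_2 = (6*u - v - 1) du + (-u) dv
  For the z component: f_3(F) = -3*u^2 + u*v + u + 4*v^2 + 2; d F_3 = (-8*u) du + (0) dv
Combining and collecting du, dv coefficients:
  coeff of du: -30*u^3 - 5*u^2*v - 5*u^2 - 43*u*v^2 + 2*u*v - 21*u + 2*v^3 + 2*v^2 + v + 1
  coeff of dv: u*(9*u^2 + 21*u*v + u - 10*v^2 - 12*v + 1)
F^* omega = (-30*u^3 - 5*u^2*v - 5*u^2 - 43*u*v^2 + 2*u*v - 21*u + 2*v^3 + 2*v^2 + v + 1) du + (u*(9*u^2 + 21*u*v + u - 10*v^2 - 12*v + 1)) dv.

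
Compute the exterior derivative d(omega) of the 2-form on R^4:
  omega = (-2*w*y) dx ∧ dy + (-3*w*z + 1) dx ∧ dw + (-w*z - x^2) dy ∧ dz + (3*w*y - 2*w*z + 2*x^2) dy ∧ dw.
d(omega) = (4*x - 2*y) dx ∧ dy ∧ dw + (3*w) dx ∧ dz ∧ dw + (-2*x) dx ∧ dy ∧ dz + (2*w - z) dy ∧ dz ∧ dw

For a 2-form omega = sum_{i<j} g_{ij} dx_i ∧ dx_j, the exterior derivative is
  d(omega) = sum_{i<j} d(g_{ij}) ∧ dx_i ∧ dx_j = sum_{i<j, k} (∂g_{ij}/∂x_k) dx_k ∧ dx_i ∧ dx_j.
Expand each term, using dx_k ∧ dx_i ∧ dx_j = sgn(permutation) dx_{(a)} ∧ dx_{(b)} ∧ dx_{(c)} with (a < b < c) sorted:
  d(-2*w*y) includes (∂/∂w)(-2*w*y) dw = (-2*y) dw, which multiplied by dx ∧ dy gives (-2*y) dx ∧ dy ∧ dw
  d(-3*w*z + 1) includes (∂/∂z)(-3*w*z + 1) dz = (-3*w) dz, which multiplied by dx ∧ dw gives (3*w) dx ∧ dz ∧ dw
  d(-w*z - x^2) includes (∂/∂x)(-w*z - x^2) dx = (-2*x) dx, which multiplied by dy ∧ dz gives (-2*x) dx ∧ dy ∧ dz
  d(-w*z - x^2) includes (∂/∂w)(-w*z - x^2) dw = (-z) dw, which multiplied by dy ∧ dz gives (-z) dy ∧ dz ∧ dw
  d(3*w*y - 2*w*z + 2*x^2) includes (∂/∂x)(3*w*y - 2*w*z + 2*x^2) dx = (4*x) dx, which multiplied by dy ∧ dw gives (4*x) dx ∧ dy ∧ dw
  d(3*w*y - 2*w*z + 2*x^2) includes (∂/∂z)(3*w*y - 2*w*z + 2*x^2) dz = (-2*w) dz, which multiplied by dy ∧ dw gives (2*w) dy ∧ dz ∧ dw
Collecting like 3-forms: d(omega) = (4*x - 2*y) dx ∧ dy ∧ dw + (3*w) dx ∧ dz ∧ dw + (-2*x) dx ∧ dy ∧ dz + (2*w - z) dy ∧ dz ∧ dw.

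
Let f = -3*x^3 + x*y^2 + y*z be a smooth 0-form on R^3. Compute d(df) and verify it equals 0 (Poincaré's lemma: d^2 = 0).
d(df) = 0

Step 1: df = sum_i (∂f/∂x_i) dx_i = (-9*x^2 + y^2) dx + (2*x*y + z) dy + (y) dz.
Step 2: Apply d again. Using the 1-form formula, the coefficient of dx ∧ dy in d(df) is ∂^2 f/∂x ∂y - ∂^2 f/∂y ∂x = (2*y) - (2*y) = 0 (equality of mixed partials for smooth f).
Similarly for dx ∧ dz and dy ∧ dz — all coefficients vanish. So d(df) = 0.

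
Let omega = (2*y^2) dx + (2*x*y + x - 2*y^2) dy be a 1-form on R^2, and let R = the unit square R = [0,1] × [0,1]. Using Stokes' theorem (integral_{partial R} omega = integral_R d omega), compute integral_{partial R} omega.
integral_(partial R) omega = 0

Stokes: integral_partial_R omega = integral_R d omega with d omega = (∂Q/∂x - ∂P/∂y) dx ∧ dy.
  ∂Q/∂x = 2*y + 1
  ∂P/∂y = 4*y
  integrand = ∂Q/∂x - ∂P/∂y = 1 - 2*y.
Integrating over R: integral_0^1 integral_0^1 (1 - 2*y) dx dy = 0.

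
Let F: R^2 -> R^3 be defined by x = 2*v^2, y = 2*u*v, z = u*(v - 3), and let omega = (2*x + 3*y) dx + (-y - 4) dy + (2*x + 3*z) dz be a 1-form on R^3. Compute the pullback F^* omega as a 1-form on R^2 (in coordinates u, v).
F^* omega = (-u*v^2 - 18*u*v + 27*u + 4*v^3 - 12*v^2 - 8*v) du + (-u^2*v - 9*u^2 + 28*u*v^2 - 8*u + 16*v^3) dv

Using F^*(f dg) = (f ∘ F) d(g ∘ F), substitute each coordinate x_i by F_i(u, v) in f_i, and replace dx_i by d F_i = (∂F_i/∂u) du + (∂F_i/∂v) dv.
  For the x component: f_1(F) = 2*v*(3*u + 2*v); d F_1 = (0) du + (4*v) dv
  For the y component: f_2(F) = -2*u*v - 4; d F_2 = (2*v) du + (2*u) dv
  For the z component: f_3(F) = 3*u*v - 9*u + 4*v^2; d F_3 = (v - 3) du + (u) dv
Combining and collecting du, dv coefficients:
  coeff of du: -u*v^2 - 18*u*v + 27*u + 4*v^3 - 12*v^2 - 8*v
  coeff of dv: -u^2*v - 9*u^2 + 28*u*v^2 - 8*u + 16*v^3
F^* omega = (-u*v^2 - 18*u*v + 27*u + 4*v^3 - 12*v^2 - 8*v) du + (-u^2*v - 9*u^2 + 28*u*v^2 - 8*u + 16*v^3) dv.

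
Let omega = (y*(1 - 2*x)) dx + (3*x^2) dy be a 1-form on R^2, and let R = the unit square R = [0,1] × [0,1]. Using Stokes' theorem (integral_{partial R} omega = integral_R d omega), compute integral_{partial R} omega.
integral_(partial R) omega = 3

Stokes: integral_partial_R omega = integral_R d omega with d omega = (∂Q/∂x - ∂P/∂y) dx ∧ dy.
  ∂Q/∂x = 6*x
  ∂P/∂y = 1 - 2*x
  integrand = ∂Q/∂x - ∂P/∂y = 8*x - 1.
Integrating over R: integral_0^1 integral_0^1 (8*x - 1) dx dy = 3.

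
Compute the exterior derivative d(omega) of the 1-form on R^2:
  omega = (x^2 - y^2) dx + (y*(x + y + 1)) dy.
d(omega) = (3*y) dx ∧ dy

For a 1-form omega = sum_i f_i dx_i, the exterior derivative is
  d(omega) = sum_{i < j} (∂f_j/∂x_i - ∂f_i/∂x_j) dx_i ∧ dx_j.
  coefficient of dx ∧ dy: ∂f_2/∂x - ∂f_1/∂y = ∂(y*(x + y + 1))/∂x - ∂(x^2 - y^2)/∂y = 3*y
Assembling: d(omega) = (3*y) dx ∧ dy.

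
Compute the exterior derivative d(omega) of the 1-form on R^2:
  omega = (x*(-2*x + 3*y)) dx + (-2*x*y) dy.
d(omega) = (-3*x - 2*y) dx ∧ dy

For a 1-form omega = sum_i f_i dx_i, the exterior derivative is
  d(omega) = sum_{i < j} (∂f_j/∂x_i - ∂f_i/∂x_j) dx_i ∧ dx_j.
  coefficient of dx ∧ dy: ∂f_2/∂x - ∂f_1/∂y = ∂(-2*x*y)/∂x - ∂(x*(-2*x + 3*y))/∂y = -3*x - 2*y
Assembling: d(omega) = (-3*x - 2*y) dx ∧ dy.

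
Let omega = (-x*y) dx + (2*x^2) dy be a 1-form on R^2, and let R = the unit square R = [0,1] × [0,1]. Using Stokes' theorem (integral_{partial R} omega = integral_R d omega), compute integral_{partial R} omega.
integral_(partial R) omega = 5/2

Stokes: integral_partial_R omega = integral_R d omega with d omega = (∂Q/∂x - ∂P/∂y) dx ∧ dy.
  ∂Q/∂x = 4*x
  ∂P/∂y = -x
  integrand = ∂Q/∂x - ∂P/∂y = 5*x.
Integrating over R: integral_0^1 integral_0^1 (5*x) dx dy = 5/2.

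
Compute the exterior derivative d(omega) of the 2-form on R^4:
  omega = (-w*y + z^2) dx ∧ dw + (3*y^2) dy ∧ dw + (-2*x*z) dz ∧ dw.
d(omega) = (w) dx ∧ dy ∧ dw + (-4*z) dx ∧ dz ∧ dw

For a 2-form omega = sum_{i<j} g_{ij} dx_i ∧ dx_j, the exterior derivative is
  d(omega) = sum_{i<j} d(g_{ij}) ∧ dx_i ∧ dx_j = sum_{i<j, k} (∂g_{ij}/∂x_k) dx_k ∧ dx_i ∧ dx_j.
Expand each term, using dx_k ∧ dx_i ∧ dx_j = sgn(permutation) dx_{(a)} ∧ dx_{(b)} ∧ dx_{(c)} with (a < b < c) sorted:
  d(-w*y + z^2) includes (∂/∂y)(-w*y + z^2) dy = (-w) dy, which multiplied by dx ∧ dw gives (w) dx ∧ dy ∧ dw
  d(-w*y + z^2) includes (∂/∂z)(-w*y + z^2) dz = (2*z) dz, which multiplied by dx ∧ dw gives (-2*z) dx ∧ dz ∧ dw
  d(-2*x*z) includes (∂/∂x)(-2*x*z) dx = (-2*z) dx, which multiplied by dz ∧ dw gives (-2*z) dx ∧ dz ∧ dw
Collecting like 3-forms: d(omega) = (w) dx ∧ dy ∧ dw + (-4*z) dx ∧ dz ∧ dw.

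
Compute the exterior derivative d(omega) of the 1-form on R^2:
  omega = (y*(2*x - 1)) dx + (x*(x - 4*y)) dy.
d(omega) = (1 - 4*y) dx ∧ dy

For a 1-form omega = sum_i f_i dx_i, the exterior derivative is
  d(omega) = sum_{i < j} (∂f_j/∂x_i - ∂f_i/∂x_j) dx_i ∧ dx_j.
  coefficient of dx ∧ dy: ∂f_2/∂x - ∂f_1/∂y = ∂(x*(x - 4*y))/∂x - ∂(y*(2*x - 1))/∂y = 1 - 4*y
Assembling: d(omega) = (1 - 4*y) dx ∧ dy.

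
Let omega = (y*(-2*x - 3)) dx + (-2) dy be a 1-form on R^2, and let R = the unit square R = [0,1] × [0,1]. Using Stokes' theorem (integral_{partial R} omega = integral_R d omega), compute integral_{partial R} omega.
integral_(partial R) omega = 4

Stokes: integral_partial_R omega = integral_R d omega with d omega = (∂Q/∂x - ∂P/∂y) dx ∧ dy.
  ∂Q/∂x = 0
  ∂P/∂y = -2*x - 3
  integrand = ∂Q/∂x - ∂P/∂y = 2*x + 3.
Integrating over R: integral_0^1 integral_0^1 (2*x + 3) dx dy = 4.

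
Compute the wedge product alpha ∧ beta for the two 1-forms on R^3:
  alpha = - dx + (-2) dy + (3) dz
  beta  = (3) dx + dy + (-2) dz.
alpha ∧ beta = (5) dx ∧ dy + (-7) dx ∧ dz + (1) dy ∧ dz

Distribute the wedge, using dx_i ∧ dx_j = -dx_j ∧ dx_i and dx_i ∧ dx_i = 0. For each pair (i, j) with i < j, the coefficient of dx_i ∧ dx_j in alpha ∧ beta is (alpha_i * beta_j - alpha_j * beta_i). Collecting: alpha ∧ beta = (5) dx ∧ dy + (-7) dx ∧ dz + (1) dy ∧ dz.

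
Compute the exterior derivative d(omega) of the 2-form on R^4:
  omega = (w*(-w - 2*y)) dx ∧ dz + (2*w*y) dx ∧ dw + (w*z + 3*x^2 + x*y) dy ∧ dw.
d(omega) = (2*w) dx ∧ dy ∧ dz + (-2*w - 2*y) dx ∧ dz ∧ dw + (-2*w + 6*x + y) dx ∧ dy ∧ dw + (-w) dy ∧ dz ∧ dw

For a 2-form omega = sum_{i<j} g_{ij} dx_i ∧ dx_j, the exterior derivative is
  d(omega) = sum_{i<j} d(g_{ij}) ∧ dx_i ∧ dx_j = sum_{i<j, k} (∂g_{ij}/∂x_k) dx_k ∧ dx_i ∧ dx_j.
Expand each term, using dx_k ∧ dx_i ∧ dx_j = sgn(permutation) dx_{(a)} ∧ dx_{(b)} ∧ dx_{(c)} with (a < b < c) sorted:
  d(w*(-w - 2*y)) includes (∂/∂y)(w*(-w - 2*y)) dy = (-2*w) dy, which multiplied by dx ∧ dz gives (2*w) dx ∧ dy ∧ dz
  d(w*(-w - 2*y)) includes (∂/∂w)(w*(-w - 2*y)) dw = (-2*w - 2*y) dw, which multiplied by dx ∧ dz gives (-2*w - 2*y) dx ∧ dz ∧ dw
  d(2*w*y) includes (∂/∂y)(2*w*y) dy = (2*w) dy, which multiplied by dx ∧ dw gives (-2*w) dx ∧ dy ∧ dw
  d(w*z + 3*x^2 + x*y) includes (∂/∂x)(w*z + 3*x^2 + x*y) dx = (6*x + y) dx, which multiplied by dy ∧ dw gives (6*x + y) dx ∧ dy ∧ dw
  d(w*z + 3*x^2 + x*y) includes (∂/∂z)(w*z + 3*x^2 + x*y) dz = (w) dz, which multiplied by dy ∧ dw gives (-w) dy ∧ dz ∧ dw
Collecting like 3-forms: d(omega) = (2*w) dx ∧ dy ∧ dz + (-2*w - 2*y) dx ∧ dz ∧ dw + (-2*w + 6*x + y) dx ∧ dy ∧ dw + (-w) dy ∧ dz ∧ dw.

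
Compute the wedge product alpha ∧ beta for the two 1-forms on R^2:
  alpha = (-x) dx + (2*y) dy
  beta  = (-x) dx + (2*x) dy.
alpha ∧ beta = (2*x*(-x + y)) dx ∧ dy

Distribute the wedge, using dx_i ∧ dx_j = -dx_j ∧ dx_i and dx_i ∧ dx_i = 0. For each pair (i, j) with i < j, the coefficient of dx_i ∧ dx_j in alpha ∧ beta is (alpha_i * beta_j - alpha_j * beta_i). Collecting: alpha ∧ beta = (2*x*(-x + y)) dx ∧ dy.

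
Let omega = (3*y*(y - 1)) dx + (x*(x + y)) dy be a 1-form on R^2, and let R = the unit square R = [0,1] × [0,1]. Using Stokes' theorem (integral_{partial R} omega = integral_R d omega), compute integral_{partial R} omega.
integral_(partial R) omega = 3/2

Stokes: integral_partial_R omega = integral_R d omega with d omega = (∂Q/∂x - ∂P/∂y) dx ∧ dy.
  ∂Q/∂x = 2*x + y
  ∂P/∂y = 6*y - 3
  integrand = ∂Q/∂x - ∂P/∂y = 2*x - 5*y + 3.
Integrating over R: integral_0^1 integral_0^1 (2*x - 5*y + 3) dx dy = 3/2.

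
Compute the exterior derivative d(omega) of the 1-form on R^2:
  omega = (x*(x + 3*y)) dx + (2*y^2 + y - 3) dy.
d(omega) = (-3*x) dx ∧ dy

For a 1-form omega = sum_i f_i dx_i, the exterior derivative is
  d(omega) = sum_{i < j} (∂f_j/∂x_i - ∂f_i/∂x_j) dx_i ∧ dx_j.
  coefficient of dx ∧ dy: ∂f_2/∂x - ∂f_1/∂y = ∂(2*y^2 + y - 3)/∂x - ∂(x*(x + 3*y))/∂y = -3*x
Assembling: d(omega) = (-3*x) dx ∧ dy.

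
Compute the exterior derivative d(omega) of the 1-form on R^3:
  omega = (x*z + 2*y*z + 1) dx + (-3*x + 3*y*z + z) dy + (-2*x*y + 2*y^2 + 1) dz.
d(omega) = (-2*z - 3) dx ∧ dy + (-x - 4*y) dx ∧ dz + (-2*x + y - 1) dy ∧ dz

For a 1-form omega = sum_i f_i dx_i, the exterior derivative is
  d(omega) = sum_{i < j} (∂f_j/∂x_i - ∂f_i/∂x_j) dx_i ∧ dx_j.
  coefficient of dx ∧ dy: ∂f_2/∂x - ∂f_1/∂y = ∂(-3*x + 3*y*z + z)/∂x - ∂(x*z + 2*y*z + 1)/∂y = -2*z - 3
  coefficient of dx ∧ dz: ∂f_3/∂x - ∂f_1/∂z = ∂(-2*x*y + 2*y^2 + 1)/∂x - ∂(x*z + 2*y*z + 1)/∂z = -x - 4*y
  coefficient of dy ∧ dz: ∂f_3/∂y - ∂f_2/∂z = ∂(-2*x*y + 2*y^2 + 1)/∂y - ∂(-3*x + 3*y*z + z)/∂z = -2*x + y - 1
Assembling: d(omega) = (-2*z - 3) dx ∧ dy + (-x - 4*y) dx ∧ dz + (-2*x + y - 1) dy ∧ dz.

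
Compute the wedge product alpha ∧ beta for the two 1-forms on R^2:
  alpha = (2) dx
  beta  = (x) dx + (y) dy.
alpha ∧ beta = (2*y) dx ∧ dy

Distribute the wedge, using dx_i ∧ dx_j = -dx_j ∧ dx_i and dx_i ∧ dx_i = 0. For each pair (i, j) with i < j, the coefficient of dx_i ∧ dx_j in alpha ∧ beta is (alpha_i * beta_j - alpha_j * beta_i). Collecting: alpha ∧ beta = (2*y) dx ∧ dy.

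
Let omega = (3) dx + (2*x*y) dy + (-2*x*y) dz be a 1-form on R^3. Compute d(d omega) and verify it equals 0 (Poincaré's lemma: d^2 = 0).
d(d omega) = 0

Step 1: d omega = sum_{i<j} (∂f_j/∂x_i - ∂f_i/∂x_j) dx_i ∧ dx_j:
  coeff of dx ∧ dy: 2*y
  coeff of dx ∧ dz: -2*y
  coeff of dy ∧ dz: -2*x
Step 2: Apply d again to each 2-form coefficient. The only possible 3-form in R^3 is dx ∧ dy ∧ dz, with coefficient
  ∂(coeff of dy∧dz)/∂x - ∂(coeff of dx∧dz)/∂y + ∂(coeff of dx∧dy)/∂z
  = ∂/∂x (-2*x) - ∂/∂y (-2*y) + ∂/∂z (2*y).
Each of these terms simplifies to sums of mixed partials that cancel in pairs. The result is 0 (by equality of mixed partials for smooth functions — Schwarz / Clairaut).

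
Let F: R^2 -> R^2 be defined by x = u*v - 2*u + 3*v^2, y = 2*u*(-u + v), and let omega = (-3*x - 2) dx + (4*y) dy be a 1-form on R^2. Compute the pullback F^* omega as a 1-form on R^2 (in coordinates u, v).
F^* omega = (32*u^3 - 48*u^2*v + 13*u*v^2 + 12*u*v - 12*u - 9*v^3 + 18*v^2 - 2*v + 4) du + (-16*u^3 + 13*u^2*v + 6*u^2 - 27*u*v^2 + 36*u*v - 2*u - 54*v^3 - 12*v) dv

Using F^*(f dg) = (f ∘ F) d(g ∘ F), substitute each coordinate x_i by F_i(u, v) in f_i, and replace dx_i by d F_i = (∂F_i/∂u) du + (∂F_i/∂v) dv.
  For the x component: f_1(F) = -3*u*v + 6*u - 9*v^2 - 2; d F_1 = (v - 2) du + (u + 6*v) dv
  For the y component: f_2(F) = 8*u*(-u + v); d F_2 = (-4*u + 2*v) du + (2*u) dv
Combining and collecting du, dv coefficients:
  coeff of du: 32*u^3 - 48*u^2*v + 13*u*v^2 + 12*u*v - 12*u - 9*v^3 + 18*v^2 - 2*v + 4
  coeff of dv: -16*u^3 + 13*u^2*v + 6*u^2 - 27*u*v^2 + 36*u*v - 2*u - 54*v^3 - 12*v
F^* omega = (32*u^3 - 48*u^2*v + 13*u*v^2 + 12*u*v - 12*u - 9*v^3 + 18*v^2 - 2*v + 4) du + (-16*u^3 + 13*u^2*v + 6*u^2 - 27*u*v^2 + 36*u*v - 2*u - 54*v^3 - 12*v) dv.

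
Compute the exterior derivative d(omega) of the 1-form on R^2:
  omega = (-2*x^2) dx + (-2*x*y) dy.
d(omega) = (-2*y) dx ∧ dy

For a 1-form omega = sum_i f_i dx_i, the exterior derivative is
  d(omega) = sum_{i < j} (∂f_j/∂x_i - ∂f_i/∂x_j) dx_i ∧ dx_j.
  coefficient of dx ∧ dy: ∂f_2/∂x - ∂f_1/∂y = ∂(-2*x*y)/∂x - ∂(-2*x^2)/∂y = -2*y
Assembling: d(omega) = (-2*y) dx ∧ dy.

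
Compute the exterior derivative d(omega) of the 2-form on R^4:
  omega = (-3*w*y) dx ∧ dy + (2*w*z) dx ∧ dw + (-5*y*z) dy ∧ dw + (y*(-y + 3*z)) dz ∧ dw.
d(omega) = (-3*y) dx ∧ dy ∧ dw + (-2*w) dx ∧ dz ∧ dw + (3*y + 3*z) dy ∧ dz ∧ dw

For a 2-form omega = sum_{i<j} g_{ij} dx_i ∧ dx_j, the exterior derivative is
  d(omega) = sum_{i<j} d(g_{ij}) ∧ dx_i ∧ dx_j = sum_{i<j, k} (∂g_{ij}/∂x_k) dx_k ∧ dx_i ∧ dx_j.
Expand each term, using dx_k ∧ dx_i ∧ dx_j = sgn(permutation) dx_{(a)} ∧ dx_{(b)} ∧ dx_{(c)} with (a < b < c) sorted:
  d(-3*w*y) includes (∂/∂w)(-3*w*y) dw = (-3*y) dw, which multiplied by dx ∧ dy gives (-3*y) dx ∧ dy ∧ dw
  d(2*w*z) includes (∂/∂z)(2*w*z) dz = (2*w) dz, which multiplied by dx ∧ dw gives (-2*w) dx ∧ dz ∧ dw
  d(-5*y*z) includes (∂/∂z)(-5*y*z) dz = (-5*y) dz, which multiplied by dy ∧ dw gives (5*y) dy ∧ dz ∧ dw
  d(y*(-y + 3*z)) includes (∂/∂y)(y*(-y + 3*z)) dy = (-2*y + 3*z) dy, which multiplied by dz ∧ dw gives (-2*y + 3*z) dy ∧ dz ∧ dw
Collecting like 3-forms: d(omega) = (-3*y) dx ∧ dy ∧ dw + (-2*w) dx ∧ dz ∧ dw + (3*y + 3*z) dy ∧ dz ∧ dw.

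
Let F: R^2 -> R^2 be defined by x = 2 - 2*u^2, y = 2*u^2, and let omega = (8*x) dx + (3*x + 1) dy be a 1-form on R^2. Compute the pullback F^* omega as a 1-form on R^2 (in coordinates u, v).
F^* omega = (40*u^3 - 36*u) du

Using F^*(f dg) = (f ∘ F) d(g ∘ F), substitute each coordinate x_i by F_i(u, v) in f_i, and replace dx_i by d F_i = (∂F_i/∂u) du + (∂F_i/∂v) dv.
  For the x component: f_1(F) = 16 - 16*u^2; d F_1 = (-4*u) du + (0) dv
  For the y component: f_2(F) = 7 - 6*u^2; d F_2 = (4*u) du + (0) dv
Combining and collecting du, dv coefficients:
  coeff of du: 40*u^3 - 36*u
  coeff of dv: 0
F^* omega = (40*u^3 - 36*u) du.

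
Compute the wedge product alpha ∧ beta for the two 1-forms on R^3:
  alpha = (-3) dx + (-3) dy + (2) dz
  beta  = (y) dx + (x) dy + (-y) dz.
alpha ∧ beta = (-3*x + 3*y) dx ∧ dy + (y) dx ∧ dz + (-2*x + 3*y) dy ∧ dz

Distribute the wedge, using dx_i ∧ dx_j = -dx_j ∧ dx_i and dx_i ∧ dx_i = 0. For each pair (i, j) with i < j, the coefficient of dx_i ∧ dx_j in alpha ∧ beta is (alpha_i * beta_j - alpha_j * beta_i). Collecting: alpha ∧ beta = (-3*x + 3*y) dx ∧ dy + (y) dx ∧ dz + (-2*x + 3*y) dy ∧ dz.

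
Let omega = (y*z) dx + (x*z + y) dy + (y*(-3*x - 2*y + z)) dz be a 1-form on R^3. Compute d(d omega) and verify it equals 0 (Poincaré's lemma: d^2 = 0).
d(d omega) = 0

Step 1: d omega = sum_{i<j} (∂f_j/∂x_i - ∂f_i/∂x_j) dx_i ∧ dx_j:
  coeff of dx ∧ dy: 0
  coeff of dx ∧ dz: -4*y
  coeff of dy ∧ dz: -4*x - 4*y + z
Step 2: Apply d again to each 2-form coefficient. The only possible 3-form in R^3 is dx ∧ dy ∧ dz, with coefficient
  ∂(coeff of dy∧dz)/∂x - ∂(coeff of dx∧dz)/∂y + ∂(coeff of dx∧dy)/∂z
  = ∂/∂x (-4*x - 4*y + z) - ∂/∂y (-4*y) + ∂/∂z (0).
Each of these terms simplifies to sums of mixed partials that cancel in pairs. The result is 0 (by equality of mixed partials for smooth functions — Schwarz / Clairaut).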